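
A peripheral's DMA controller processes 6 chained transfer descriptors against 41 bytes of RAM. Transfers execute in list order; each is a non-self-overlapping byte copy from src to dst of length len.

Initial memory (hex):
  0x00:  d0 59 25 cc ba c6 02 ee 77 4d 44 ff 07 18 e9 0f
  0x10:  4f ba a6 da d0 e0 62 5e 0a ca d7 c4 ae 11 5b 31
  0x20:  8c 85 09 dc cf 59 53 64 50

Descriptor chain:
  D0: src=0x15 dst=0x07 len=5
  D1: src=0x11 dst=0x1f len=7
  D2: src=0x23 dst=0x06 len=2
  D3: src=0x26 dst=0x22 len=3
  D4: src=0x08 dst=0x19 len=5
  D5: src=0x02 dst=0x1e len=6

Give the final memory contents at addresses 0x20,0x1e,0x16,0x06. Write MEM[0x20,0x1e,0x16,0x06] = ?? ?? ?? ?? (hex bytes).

MEM[0x20,0x1e,0x16,0x06] = ba 25 62 e0

#0 dst[0x07+5] := {0xe0,0x62,0x5e,0x0a,0xca}
#1 dst[0x1f+7] := {0xba,0xa6,0xda,0xd0,0xe0,0x62,0x5e}
#2 dst[0x06+2] := {0xe0,0x62}
#3 dst[0x22+3] := {0x53,0x64,0x50}
#4 dst[0x19+5] := {0x62,0x5e,0x0a,0xca,0x07}
#5 dst[0x1e+6] := {0x25,0xcc,0xba,0xc6,0xe0,0x62}
query mem[0x20]=0xba, mem[0x1e]=0x25, mem[0x16]=0x62, mem[0x06]=0xe0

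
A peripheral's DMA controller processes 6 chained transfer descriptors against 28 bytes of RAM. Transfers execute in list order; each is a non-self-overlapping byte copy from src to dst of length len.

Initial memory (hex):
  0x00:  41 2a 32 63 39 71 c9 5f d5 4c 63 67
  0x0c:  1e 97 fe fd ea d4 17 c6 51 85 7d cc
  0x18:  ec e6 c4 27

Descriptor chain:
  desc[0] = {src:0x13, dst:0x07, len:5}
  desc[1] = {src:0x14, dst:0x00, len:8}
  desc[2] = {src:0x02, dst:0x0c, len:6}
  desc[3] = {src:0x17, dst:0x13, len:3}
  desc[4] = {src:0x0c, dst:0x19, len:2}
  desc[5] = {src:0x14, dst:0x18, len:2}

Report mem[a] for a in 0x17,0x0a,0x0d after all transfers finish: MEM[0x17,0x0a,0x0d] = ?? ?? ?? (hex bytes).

MEM[0x17,0x0a,0x0d] = cc 7d cc

#0 dst[0x07+5] := {0xc6,0x51,0x85,0x7d,0xcc}
#1 dst[0x00+8] := {0x51,0x85,0x7d,0xcc,0xec,0xe6,0xc4,0x27}
#2 dst[0x0c+6] := {0x7d,0xcc,0xec,0xe6,0xc4,0x27}
#3 dst[0x13+3] := {0xcc,0xec,0xe6}
#4 dst[0x19+2] := {0x7d,0xcc}
#5 dst[0x18+2] := {0xec,0xe6}
query mem[0x17]=0xcc, mem[0x0a]=0x7d, mem[0x0d]=0xcc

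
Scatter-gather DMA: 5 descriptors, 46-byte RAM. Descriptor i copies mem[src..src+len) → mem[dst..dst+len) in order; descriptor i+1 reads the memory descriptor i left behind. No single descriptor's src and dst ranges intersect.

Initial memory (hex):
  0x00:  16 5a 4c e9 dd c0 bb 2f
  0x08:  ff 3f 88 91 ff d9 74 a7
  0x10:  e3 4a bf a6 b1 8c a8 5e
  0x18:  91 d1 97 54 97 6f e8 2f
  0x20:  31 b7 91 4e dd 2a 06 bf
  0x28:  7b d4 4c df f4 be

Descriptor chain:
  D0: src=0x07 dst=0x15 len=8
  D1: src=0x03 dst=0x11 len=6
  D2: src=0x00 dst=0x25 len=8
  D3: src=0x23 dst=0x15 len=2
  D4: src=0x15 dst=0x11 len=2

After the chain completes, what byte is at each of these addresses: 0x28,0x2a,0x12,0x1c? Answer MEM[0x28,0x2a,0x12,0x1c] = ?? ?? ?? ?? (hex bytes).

MEM[0x28,0x2a,0x12,0x1c] = e9 c0 dd 74

#0 dst[0x15+8] := {0x2f,0xff,0x3f,0x88,0x91,0xff,0xd9,0x74}
#1 dst[0x11+6] := {0xe9,0xdd,0xc0,0xbb,0x2f,0xff}
#2 dst[0x25+8] := {0x16,0x5a,0x4c,0xe9,0xdd,0xc0,0xbb,0x2f}
#3 dst[0x15+2] := {0x4e,0xdd}
#4 dst[0x11+2] := {0x4e,0xdd}
query mem[0x28]=0xe9, mem[0x2a]=0xc0, mem[0x12]=0xdd, mem[0x1c]=0x74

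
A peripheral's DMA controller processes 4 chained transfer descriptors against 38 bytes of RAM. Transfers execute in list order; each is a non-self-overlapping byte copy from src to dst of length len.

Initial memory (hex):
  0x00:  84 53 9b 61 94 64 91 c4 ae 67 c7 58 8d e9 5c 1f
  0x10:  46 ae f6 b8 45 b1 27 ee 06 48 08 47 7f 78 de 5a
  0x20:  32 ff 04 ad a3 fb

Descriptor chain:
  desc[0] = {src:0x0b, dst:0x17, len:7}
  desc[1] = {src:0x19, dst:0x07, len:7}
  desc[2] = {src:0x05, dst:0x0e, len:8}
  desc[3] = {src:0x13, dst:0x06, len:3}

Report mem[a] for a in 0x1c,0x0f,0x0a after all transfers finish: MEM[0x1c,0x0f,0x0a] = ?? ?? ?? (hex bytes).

MEM[0x1c,0x0f,0x0a] = 46 91 46

#0 dst[0x17+7] := {0x58,0x8d,0xe9,0x5c,0x1f,0x46,0xae}
#1 dst[0x07+7] := {0xe9,0x5c,0x1f,0x46,0xae,0xde,0x5a}
#2 dst[0x0e+8] := {0x64,0x91,0xe9,0x5c,0x1f,0x46,0xae,0xde}
#3 dst[0x06+3] := {0x46,0xae,0xde}
query mem[0x1c]=0x46, mem[0x0f]=0x91, mem[0x0a]=0x46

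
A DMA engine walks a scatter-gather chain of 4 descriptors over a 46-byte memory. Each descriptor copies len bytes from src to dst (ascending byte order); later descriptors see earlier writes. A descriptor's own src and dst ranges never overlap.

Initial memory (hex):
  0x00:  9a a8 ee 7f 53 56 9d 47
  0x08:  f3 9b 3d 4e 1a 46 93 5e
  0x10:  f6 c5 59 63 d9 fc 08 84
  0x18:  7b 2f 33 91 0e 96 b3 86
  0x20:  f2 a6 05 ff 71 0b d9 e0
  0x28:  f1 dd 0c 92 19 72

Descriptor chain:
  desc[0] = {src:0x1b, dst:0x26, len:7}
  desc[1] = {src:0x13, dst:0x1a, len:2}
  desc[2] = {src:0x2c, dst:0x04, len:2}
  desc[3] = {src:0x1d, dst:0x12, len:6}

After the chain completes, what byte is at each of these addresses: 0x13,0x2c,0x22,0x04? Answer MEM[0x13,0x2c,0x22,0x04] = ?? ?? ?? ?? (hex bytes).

#0 dst[0x26+7] := {0x91,0x0e,0x96,0xb3,0x86,0xf2,0xa6}
#1 dst[0x1a+2] := {0x63,0xd9}
#2 dst[0x04+2] := {0xa6,0x72}
#3 dst[0x12+6] := {0x96,0xb3,0x86,0xf2,0xa6,0x05}
query mem[0x13]=0xb3, mem[0x2c]=0xa6, mem[0x22]=0x05, mem[0x04]=0xa6

MEM[0x13,0x2c,0x22,0x04] = b3 a6 05 a6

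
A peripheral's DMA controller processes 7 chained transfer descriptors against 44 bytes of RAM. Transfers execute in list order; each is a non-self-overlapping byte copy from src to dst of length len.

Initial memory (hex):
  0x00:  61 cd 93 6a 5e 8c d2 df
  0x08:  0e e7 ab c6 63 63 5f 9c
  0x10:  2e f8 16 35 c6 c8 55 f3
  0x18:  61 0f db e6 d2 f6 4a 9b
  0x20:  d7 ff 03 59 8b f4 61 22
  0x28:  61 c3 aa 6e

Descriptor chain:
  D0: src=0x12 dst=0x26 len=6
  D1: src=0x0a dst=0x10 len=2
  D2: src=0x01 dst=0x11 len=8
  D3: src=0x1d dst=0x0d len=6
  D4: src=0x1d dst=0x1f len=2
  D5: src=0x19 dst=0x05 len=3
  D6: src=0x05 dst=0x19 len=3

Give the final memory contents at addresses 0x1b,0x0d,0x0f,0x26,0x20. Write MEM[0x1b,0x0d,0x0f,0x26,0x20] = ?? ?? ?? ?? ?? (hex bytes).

#0 dst[0x26+6] := {0x16,0x35,0xc6,0xc8,0x55,0xf3}
#1 dst[0x10+2] := {0xab,0xc6}
#2 dst[0x11+8] := {0xcd,0x93,0x6a,0x5e,0x8c,0xd2,0xdf,0x0e}
#3 dst[0x0d+6] := {0xf6,0x4a,0x9b,0xd7,0xff,0x03}
#4 dst[0x1f+2] := {0xf6,0x4a}
#5 dst[0x05+3] := {0x0f,0xdb,0xe6}
#6 dst[0x19+3] := {0x0f,0xdb,0xe6}
query mem[0x1b]=0xe6, mem[0x0d]=0xf6, mem[0x0f]=0x9b, mem[0x26]=0x16, mem[0x20]=0x4a

MEM[0x1b,0x0d,0x0f,0x26,0x20] = e6 f6 9b 16 4a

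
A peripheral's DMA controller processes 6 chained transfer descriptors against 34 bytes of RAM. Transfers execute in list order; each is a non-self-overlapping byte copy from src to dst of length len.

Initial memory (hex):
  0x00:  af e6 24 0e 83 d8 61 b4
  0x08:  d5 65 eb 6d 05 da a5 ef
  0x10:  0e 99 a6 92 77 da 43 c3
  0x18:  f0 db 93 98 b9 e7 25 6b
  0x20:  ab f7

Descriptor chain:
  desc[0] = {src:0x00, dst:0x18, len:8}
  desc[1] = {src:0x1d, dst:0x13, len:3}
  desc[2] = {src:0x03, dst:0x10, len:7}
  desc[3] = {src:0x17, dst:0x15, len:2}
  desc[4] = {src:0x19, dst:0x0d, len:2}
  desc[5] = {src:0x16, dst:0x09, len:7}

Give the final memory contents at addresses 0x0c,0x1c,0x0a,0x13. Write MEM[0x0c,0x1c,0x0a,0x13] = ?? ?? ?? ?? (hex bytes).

MEM[0x0c,0x1c,0x0a,0x13] = e6 83 c3 61

  after D0: wrote 8B at 0x18 = afe6240e83d861b4
  after D1: wrote 3B at 0x13 = d861b4
  after D2: wrote 7B at 0x10 = 0e83d861b4d565
  after D3: wrote 2B at 0x15 = c3af
  after D4: wrote 2B at 0x0d = e624
  after D5: wrote 7B at 0x09 = afc3afe6240e83
query mem[0x0c]=0xe6, mem[0x1c]=0x83, mem[0x0a]=0xc3, mem[0x13]=0x61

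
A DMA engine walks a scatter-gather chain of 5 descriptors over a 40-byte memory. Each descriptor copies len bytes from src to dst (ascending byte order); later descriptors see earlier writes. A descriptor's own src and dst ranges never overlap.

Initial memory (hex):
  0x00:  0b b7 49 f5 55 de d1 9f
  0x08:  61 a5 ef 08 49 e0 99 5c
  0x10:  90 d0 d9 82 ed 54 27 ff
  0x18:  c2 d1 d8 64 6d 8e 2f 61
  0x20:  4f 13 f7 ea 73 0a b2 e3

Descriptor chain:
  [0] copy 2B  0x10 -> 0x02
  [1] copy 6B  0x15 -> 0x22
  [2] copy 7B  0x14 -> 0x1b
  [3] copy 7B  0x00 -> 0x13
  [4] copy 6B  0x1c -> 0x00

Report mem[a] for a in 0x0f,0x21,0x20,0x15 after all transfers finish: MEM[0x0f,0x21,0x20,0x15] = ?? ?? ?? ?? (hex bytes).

  after D0: wrote 2B at 0x02 = 90d0
  after D1: wrote 6B at 0x22 = 5427ffc2d1d8
  after D2: wrote 7B at 0x1b = ed5427ffc2d1d8
  after D3: wrote 7B at 0x13 = 0bb790d055ded1
  after D4: wrote 6B at 0x00 = 5427ffc2d1d8
query mem[0x0f]=0x5c, mem[0x21]=0xd8, mem[0x20]=0xd1, mem[0x15]=0x90

MEM[0x0f,0x21,0x20,0x15] = 5c d8 d1 90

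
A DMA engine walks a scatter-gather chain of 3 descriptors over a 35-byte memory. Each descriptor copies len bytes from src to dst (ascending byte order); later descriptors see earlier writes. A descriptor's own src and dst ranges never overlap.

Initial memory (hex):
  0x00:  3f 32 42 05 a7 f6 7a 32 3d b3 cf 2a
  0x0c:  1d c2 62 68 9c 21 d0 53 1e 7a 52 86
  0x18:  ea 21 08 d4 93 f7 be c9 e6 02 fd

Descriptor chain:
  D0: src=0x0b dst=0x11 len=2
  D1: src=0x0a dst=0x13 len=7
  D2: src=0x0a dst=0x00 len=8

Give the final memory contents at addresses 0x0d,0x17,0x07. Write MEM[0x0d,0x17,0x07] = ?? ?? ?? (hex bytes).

MEM[0x0d,0x17,0x07] = c2 62 2a

[0] 0x0b->0x11 len=2 : 2a 1d
[1] 0x0a->0x13 len=7 : cf 2a 1d c2 62 68 9c
[2] 0x0a->0x00 len=8 : cf 2a 1d c2 62 68 9c 2a
query mem[0x0d]=0xc2, mem[0x17]=0x62, mem[0x07]=0x2a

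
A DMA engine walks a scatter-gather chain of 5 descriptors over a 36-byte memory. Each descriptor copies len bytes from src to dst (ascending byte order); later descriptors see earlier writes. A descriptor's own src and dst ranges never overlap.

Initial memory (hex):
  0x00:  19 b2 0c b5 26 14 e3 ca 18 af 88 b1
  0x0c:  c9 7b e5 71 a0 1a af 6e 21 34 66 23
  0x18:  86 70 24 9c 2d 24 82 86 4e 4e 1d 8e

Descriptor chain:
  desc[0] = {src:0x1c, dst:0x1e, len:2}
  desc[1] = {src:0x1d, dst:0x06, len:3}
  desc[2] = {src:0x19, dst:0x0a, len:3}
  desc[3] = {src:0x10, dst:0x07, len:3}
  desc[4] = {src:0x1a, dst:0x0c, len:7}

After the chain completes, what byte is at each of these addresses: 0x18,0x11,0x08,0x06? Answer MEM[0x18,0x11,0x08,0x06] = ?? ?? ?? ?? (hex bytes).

[0] 0x1c->0x1e len=2 : 2d 24
[1] 0x1d->0x06 len=3 : 24 2d 24
[2] 0x19->0x0a len=3 : 70 24 9c
[3] 0x10->0x07 len=3 : a0 1a af
[4] 0x1a->0x0c len=7 : 24 9c 2d 24 2d 24 4e
query mem[0x18]=0x86, mem[0x11]=0x24, mem[0x08]=0x1a, mem[0x06]=0x24

MEM[0x18,0x11,0x08,0x06] = 86 24 1a 24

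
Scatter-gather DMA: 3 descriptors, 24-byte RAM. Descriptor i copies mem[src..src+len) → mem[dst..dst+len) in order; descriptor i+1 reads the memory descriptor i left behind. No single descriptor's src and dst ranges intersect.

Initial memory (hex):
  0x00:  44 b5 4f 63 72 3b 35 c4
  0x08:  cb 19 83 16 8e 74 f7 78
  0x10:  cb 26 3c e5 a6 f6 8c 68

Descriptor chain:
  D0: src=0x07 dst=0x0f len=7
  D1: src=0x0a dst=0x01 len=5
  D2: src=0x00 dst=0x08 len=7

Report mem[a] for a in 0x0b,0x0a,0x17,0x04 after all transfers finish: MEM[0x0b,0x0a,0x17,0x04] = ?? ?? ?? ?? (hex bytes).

MEM[0x0b,0x0a,0x17,0x04] = 8e 16 68 74

#0 dst[0x0f+7] := {0xc4,0xcb,0x19,0x83,0x16,0x8e,0x74}
#1 dst[0x01+5] := {0x83,0x16,0x8e,0x74,0xf7}
#2 dst[0x08+7] := {0x44,0x83,0x16,0x8e,0x74,0xf7,0x35}
query mem[0x0b]=0x8e, mem[0x0a]=0x16, mem[0x17]=0x68, mem[0x04]=0x74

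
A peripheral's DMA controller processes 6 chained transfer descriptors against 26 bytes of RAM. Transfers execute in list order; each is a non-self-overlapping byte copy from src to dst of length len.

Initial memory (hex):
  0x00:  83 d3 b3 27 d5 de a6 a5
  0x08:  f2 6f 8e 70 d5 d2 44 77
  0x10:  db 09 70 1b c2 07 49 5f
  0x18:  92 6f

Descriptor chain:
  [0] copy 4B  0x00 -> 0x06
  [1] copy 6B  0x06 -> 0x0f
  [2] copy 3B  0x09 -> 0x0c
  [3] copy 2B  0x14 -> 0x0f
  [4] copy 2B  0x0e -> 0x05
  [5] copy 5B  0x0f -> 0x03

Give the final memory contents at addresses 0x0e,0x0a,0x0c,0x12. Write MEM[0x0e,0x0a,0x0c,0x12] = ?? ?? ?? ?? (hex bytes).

MEM[0x0e,0x0a,0x0c,0x12] = 70 8e 27 27

[0] 0x00->0x06 len=4 : 83 d3 b3 27
[1] 0x06->0x0f len=6 : 83 d3 b3 27 8e 70
[2] 0x09->0x0c len=3 : 27 8e 70
[3] 0x14->0x0f len=2 : 70 07
[4] 0x0e->0x05 len=2 : 70 70
[5] 0x0f->0x03 len=5 : 70 07 b3 27 8e
query mem[0x0e]=0x70, mem[0x0a]=0x8e, mem[0x0c]=0x27, mem[0x12]=0x27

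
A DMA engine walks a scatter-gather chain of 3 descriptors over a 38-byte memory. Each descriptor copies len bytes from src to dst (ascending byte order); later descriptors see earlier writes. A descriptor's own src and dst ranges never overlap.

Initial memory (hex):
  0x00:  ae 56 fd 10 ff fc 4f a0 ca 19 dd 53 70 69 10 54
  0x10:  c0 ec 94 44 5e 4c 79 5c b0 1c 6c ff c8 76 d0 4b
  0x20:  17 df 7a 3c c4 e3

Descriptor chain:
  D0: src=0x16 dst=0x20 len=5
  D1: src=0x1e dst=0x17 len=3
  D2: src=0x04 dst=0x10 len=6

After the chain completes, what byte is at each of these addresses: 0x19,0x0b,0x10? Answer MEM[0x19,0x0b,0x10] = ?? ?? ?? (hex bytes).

MEM[0x19,0x0b,0x10] = 79 53 ff

[0] 0x16->0x20 len=5 : 79 5c b0 1c 6c
[1] 0x1e->0x17 len=3 : d0 4b 79
[2] 0x04->0x10 len=6 : ff fc 4f a0 ca 19
query mem[0x19]=0x79, mem[0x0b]=0x53, mem[0x10]=0xff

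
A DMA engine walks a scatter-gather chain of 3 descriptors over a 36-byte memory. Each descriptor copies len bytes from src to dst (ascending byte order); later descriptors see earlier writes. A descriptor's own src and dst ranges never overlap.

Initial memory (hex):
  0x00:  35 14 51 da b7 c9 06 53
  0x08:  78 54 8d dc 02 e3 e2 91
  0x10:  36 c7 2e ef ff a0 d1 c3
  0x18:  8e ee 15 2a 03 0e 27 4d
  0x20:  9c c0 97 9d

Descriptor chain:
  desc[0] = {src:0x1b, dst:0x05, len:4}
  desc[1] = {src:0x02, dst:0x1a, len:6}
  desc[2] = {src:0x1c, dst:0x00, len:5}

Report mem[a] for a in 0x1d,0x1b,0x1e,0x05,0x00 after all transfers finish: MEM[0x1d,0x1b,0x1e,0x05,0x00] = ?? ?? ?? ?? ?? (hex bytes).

#0 dst[0x05+4] := {0x2a,0x03,0x0e,0x27}
#1 dst[0x1a+6] := {0x51,0xda,0xb7,0x2a,0x03,0x0e}
#2 dst[0x00+5] := {0xb7,0x2a,0x03,0x0e,0x9c}
query mem[0x1d]=0x2a, mem[0x1b]=0xda, mem[0x1e]=0x03, mem[0x05]=0x2a, mem[0x00]=0xb7

MEM[0x1d,0x1b,0x1e,0x05,0x00] = 2a da 03 2a b7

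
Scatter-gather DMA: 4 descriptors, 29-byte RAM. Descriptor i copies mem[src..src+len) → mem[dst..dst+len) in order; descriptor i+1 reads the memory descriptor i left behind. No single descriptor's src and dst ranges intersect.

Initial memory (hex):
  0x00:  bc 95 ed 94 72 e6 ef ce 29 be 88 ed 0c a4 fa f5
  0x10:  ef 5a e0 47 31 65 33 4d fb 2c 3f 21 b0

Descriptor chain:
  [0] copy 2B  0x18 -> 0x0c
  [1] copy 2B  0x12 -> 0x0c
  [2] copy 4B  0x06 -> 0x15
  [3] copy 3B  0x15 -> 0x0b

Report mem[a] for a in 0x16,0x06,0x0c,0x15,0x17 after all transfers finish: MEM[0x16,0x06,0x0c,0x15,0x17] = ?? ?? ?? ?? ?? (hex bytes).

MEM[0x16,0x06,0x0c,0x15,0x17] = ce ef ce ef 29

  after D0: wrote 2B at 0x0c = fb2c
  after D1: wrote 2B at 0x0c = e047
  after D2: wrote 4B at 0x15 = efce29be
  after D3: wrote 3B at 0x0b = efce29
query mem[0x16]=0xce, mem[0x06]=0xef, mem[0x0c]=0xce, mem[0x15]=0xef, mem[0x17]=0x29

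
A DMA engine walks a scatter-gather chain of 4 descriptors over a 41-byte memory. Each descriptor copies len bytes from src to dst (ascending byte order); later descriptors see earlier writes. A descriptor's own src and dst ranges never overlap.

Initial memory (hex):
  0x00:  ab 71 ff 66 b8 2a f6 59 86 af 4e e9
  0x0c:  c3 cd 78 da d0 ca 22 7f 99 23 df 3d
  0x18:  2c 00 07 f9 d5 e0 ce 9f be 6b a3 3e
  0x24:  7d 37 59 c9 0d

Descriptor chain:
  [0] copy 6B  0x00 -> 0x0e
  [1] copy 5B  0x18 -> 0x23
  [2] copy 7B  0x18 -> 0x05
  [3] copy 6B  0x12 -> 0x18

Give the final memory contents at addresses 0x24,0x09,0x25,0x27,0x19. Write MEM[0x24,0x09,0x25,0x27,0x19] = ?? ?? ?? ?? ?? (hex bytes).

MEM[0x24,0x09,0x25,0x27,0x19] = 00 d5 07 d5 2a

D0: mem[0x0e..0x13] <- [ab 71 ff 66 b8 2a]
D1: mem[0x23..0x27] <- [2c 00 07 f9 d5]
D2: mem[0x05..0x0b] <- [2c 00 07 f9 d5 e0 ce]
D3: mem[0x18..0x1d] <- [b8 2a 99 23 df 3d]
query mem[0x24]=0x00, mem[0x09]=0xd5, mem[0x25]=0x07, mem[0x27]=0xd5, mem[0x19]=0x2a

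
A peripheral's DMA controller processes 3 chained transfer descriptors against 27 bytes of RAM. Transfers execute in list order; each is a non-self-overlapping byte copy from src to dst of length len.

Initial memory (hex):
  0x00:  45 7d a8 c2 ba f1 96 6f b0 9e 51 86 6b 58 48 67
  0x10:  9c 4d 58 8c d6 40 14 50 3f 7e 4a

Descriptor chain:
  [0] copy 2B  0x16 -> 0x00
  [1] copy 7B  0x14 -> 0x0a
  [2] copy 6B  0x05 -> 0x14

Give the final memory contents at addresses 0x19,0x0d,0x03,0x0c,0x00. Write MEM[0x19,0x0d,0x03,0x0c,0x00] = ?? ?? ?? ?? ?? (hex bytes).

MEM[0x19,0x0d,0x03,0x0c,0x00] = d6 50 c2 14 14

#0 dst[0x00+2] := {0x14,0x50}
#1 dst[0x0a+7] := {0xd6,0x40,0x14,0x50,0x3f,0x7e,0x4a}
#2 dst[0x14+6] := {0xf1,0x96,0x6f,0xb0,0x9e,0xd6}
query mem[0x19]=0xd6, mem[0x0d]=0x50, mem[0x03]=0xc2, mem[0x0c]=0x14, mem[0x00]=0x14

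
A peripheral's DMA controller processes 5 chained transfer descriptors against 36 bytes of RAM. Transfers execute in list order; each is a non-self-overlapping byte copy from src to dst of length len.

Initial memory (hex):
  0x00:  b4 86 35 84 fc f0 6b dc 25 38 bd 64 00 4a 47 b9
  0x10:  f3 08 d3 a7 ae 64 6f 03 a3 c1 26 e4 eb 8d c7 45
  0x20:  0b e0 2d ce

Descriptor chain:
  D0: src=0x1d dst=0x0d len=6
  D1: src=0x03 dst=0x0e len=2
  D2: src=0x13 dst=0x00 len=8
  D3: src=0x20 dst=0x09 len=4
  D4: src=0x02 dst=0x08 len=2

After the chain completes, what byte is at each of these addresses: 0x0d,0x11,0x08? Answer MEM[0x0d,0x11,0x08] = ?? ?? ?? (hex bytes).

  after D0: wrote 6B at 0x0d = 8dc7450be02d
  after D1: wrote 2B at 0x0e = 84fc
  after D2: wrote 8B at 0x00 = a7ae646f03a3c126
  after D3: wrote 4B at 0x09 = 0be02dce
  after D4: wrote 2B at 0x08 = 646f
query mem[0x0d]=0x8d, mem[0x11]=0xe0, mem[0x08]=0x64

MEM[0x0d,0x11,0x08] = 8d e0 64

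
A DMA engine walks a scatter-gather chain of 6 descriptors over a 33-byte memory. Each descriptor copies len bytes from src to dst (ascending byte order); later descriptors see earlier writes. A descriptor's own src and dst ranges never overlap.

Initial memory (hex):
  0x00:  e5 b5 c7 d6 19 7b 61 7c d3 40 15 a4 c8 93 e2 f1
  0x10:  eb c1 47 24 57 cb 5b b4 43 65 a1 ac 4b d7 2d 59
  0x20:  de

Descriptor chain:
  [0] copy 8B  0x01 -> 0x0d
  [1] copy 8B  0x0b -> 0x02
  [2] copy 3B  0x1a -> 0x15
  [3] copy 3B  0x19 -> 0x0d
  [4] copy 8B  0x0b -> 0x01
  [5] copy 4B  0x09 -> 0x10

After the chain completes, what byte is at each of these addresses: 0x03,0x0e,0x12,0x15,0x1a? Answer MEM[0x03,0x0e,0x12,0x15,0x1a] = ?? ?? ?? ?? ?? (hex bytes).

D0: mem[0x0d..0x14] <- [b5 c7 d6 19 7b 61 7c d3]
D1: mem[0x02..0x09] <- [a4 c8 b5 c7 d6 19 7b 61]
D2: mem[0x15..0x17] <- [a1 ac 4b]
D3: mem[0x0d..0x0f] <- [65 a1 ac]
D4: mem[0x01..0x08] <- [a4 c8 65 a1 ac 19 7b 61]
D5: mem[0x10..0x13] <- [61 15 a4 c8]
query mem[0x03]=0x65, mem[0x0e]=0xa1, mem[0x12]=0xa4, mem[0x15]=0xa1, mem[0x1a]=0xa1

MEM[0x03,0x0e,0x12,0x15,0x1a] = 65 a1 a4 a1 a1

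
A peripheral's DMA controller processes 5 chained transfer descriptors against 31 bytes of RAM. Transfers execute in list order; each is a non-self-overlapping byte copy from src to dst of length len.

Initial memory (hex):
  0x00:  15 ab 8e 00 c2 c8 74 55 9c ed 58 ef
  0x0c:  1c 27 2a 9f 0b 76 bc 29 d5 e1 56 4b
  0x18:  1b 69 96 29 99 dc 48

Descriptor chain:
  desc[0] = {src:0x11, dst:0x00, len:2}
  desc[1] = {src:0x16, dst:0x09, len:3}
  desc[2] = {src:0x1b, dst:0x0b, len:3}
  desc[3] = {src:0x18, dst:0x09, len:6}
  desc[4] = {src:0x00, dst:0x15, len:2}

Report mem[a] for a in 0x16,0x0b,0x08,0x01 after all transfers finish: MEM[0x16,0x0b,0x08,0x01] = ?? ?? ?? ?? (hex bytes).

MEM[0x16,0x0b,0x08,0x01] = bc 96 9c bc

[0] 0x11->0x00 len=2 : 76 bc
[1] 0x16->0x09 len=3 : 56 4b 1b
[2] 0x1b->0x0b len=3 : 29 99 dc
[3] 0x18->0x09 len=6 : 1b 69 96 29 99 dc
[4] 0x00->0x15 len=2 : 76 bc
query mem[0x16]=0xbc, mem[0x0b]=0x96, mem[0x08]=0x9c, mem[0x01]=0xbc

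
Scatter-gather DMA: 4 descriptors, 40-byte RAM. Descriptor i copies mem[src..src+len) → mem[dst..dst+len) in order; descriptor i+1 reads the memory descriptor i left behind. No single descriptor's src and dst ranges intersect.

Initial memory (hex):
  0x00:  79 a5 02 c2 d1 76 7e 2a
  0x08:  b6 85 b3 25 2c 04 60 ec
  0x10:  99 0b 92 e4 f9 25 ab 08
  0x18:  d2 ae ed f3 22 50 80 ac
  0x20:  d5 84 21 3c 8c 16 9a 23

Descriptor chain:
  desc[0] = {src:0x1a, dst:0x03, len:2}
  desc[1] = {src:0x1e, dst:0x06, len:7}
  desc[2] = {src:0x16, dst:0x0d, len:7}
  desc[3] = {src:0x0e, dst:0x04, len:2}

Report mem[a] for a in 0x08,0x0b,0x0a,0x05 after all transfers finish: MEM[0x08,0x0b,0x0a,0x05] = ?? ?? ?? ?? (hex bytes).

MEM[0x08,0x0b,0x0a,0x05] = d5 3c 21 d2

  after D0: wrote 2B at 0x03 = edf3
  after D1: wrote 7B at 0x06 = 80acd584213c8c
  after D2: wrote 7B at 0x0d = ab08d2aeedf322
  after D3: wrote 2B at 0x04 = 08d2
query mem[0x08]=0xd5, mem[0x0b]=0x3c, mem[0x0a]=0x21, mem[0x05]=0xd2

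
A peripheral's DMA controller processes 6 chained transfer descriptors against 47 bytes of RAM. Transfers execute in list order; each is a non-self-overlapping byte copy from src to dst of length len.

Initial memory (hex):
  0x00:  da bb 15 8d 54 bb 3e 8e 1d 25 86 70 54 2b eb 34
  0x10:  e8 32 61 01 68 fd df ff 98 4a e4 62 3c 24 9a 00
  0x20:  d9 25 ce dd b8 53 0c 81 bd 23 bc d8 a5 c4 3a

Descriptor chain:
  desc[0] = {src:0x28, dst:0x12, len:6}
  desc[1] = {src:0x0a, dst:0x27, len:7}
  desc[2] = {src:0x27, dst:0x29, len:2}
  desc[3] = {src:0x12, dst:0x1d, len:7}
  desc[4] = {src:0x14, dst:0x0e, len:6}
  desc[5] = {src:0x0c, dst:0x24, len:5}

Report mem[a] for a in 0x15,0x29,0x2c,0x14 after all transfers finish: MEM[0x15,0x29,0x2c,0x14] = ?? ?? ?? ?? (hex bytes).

  after D0: wrote 6B at 0x12 = bd23bcd8a5c4
  after D1: wrote 7B at 0x27 = 8670542beb34e8
  after D2: wrote 2B at 0x29 = 8670
  after D3: wrote 7B at 0x1d = bd23bcd8a5c498
  after D4: wrote 6B at 0x0e = bcd8a5c4984a
  after D5: wrote 5B at 0x24 = 542bbcd8a5
query mem[0x15]=0xd8, mem[0x29]=0x86, mem[0x2c]=0x34, mem[0x14]=0xbc

MEM[0x15,0x29,0x2c,0x14] = d8 86 34 bc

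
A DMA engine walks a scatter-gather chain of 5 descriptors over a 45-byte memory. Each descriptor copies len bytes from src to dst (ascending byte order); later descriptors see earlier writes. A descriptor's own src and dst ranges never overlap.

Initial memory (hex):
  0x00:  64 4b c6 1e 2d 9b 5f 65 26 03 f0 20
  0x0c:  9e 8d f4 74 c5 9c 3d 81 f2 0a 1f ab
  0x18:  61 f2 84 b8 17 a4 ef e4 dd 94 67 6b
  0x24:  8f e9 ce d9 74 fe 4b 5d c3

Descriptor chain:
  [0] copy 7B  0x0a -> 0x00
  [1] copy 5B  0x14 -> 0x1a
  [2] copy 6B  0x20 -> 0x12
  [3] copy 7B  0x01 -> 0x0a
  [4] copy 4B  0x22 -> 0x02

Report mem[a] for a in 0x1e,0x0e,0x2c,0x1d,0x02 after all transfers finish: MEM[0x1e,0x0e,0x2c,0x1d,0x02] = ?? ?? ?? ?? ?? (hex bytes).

#0 dst[0x00+7] := {0xf0,0x20,0x9e,0x8d,0xf4,0x74,0xc5}
#1 dst[0x1a+5] := {0xf2,0x0a,0x1f,0xab,0x61}
#2 dst[0x12+6] := {0xdd,0x94,0x67,0x6b,0x8f,0xe9}
#3 dst[0x0a+7] := {0x20,0x9e,0x8d,0xf4,0x74,0xc5,0x65}
#4 dst[0x02+4] := {0x67,0x6b,0x8f,0xe9}
query mem[0x1e]=0x61, mem[0x0e]=0x74, mem[0x2c]=0xc3, mem[0x1d]=0xab, mem[0x02]=0x67

MEM[0x1e,0x0e,0x2c,0x1d,0x02] = 61 74 c3 ab 67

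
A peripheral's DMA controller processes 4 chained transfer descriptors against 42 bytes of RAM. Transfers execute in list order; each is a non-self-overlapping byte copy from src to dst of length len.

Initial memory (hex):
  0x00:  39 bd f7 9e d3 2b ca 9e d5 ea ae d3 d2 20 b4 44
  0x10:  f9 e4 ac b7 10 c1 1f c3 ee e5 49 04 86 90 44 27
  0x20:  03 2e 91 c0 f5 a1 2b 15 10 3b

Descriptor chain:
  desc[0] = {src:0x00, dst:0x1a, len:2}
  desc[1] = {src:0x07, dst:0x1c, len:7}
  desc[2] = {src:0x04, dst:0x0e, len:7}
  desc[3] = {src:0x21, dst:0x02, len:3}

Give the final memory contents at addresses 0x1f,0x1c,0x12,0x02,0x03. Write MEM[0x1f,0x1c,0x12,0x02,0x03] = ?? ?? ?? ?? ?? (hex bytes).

#0 dst[0x1a+2] := {0x39,0xbd}
#1 dst[0x1c+7] := {0x9e,0xd5,0xea,0xae,0xd3,0xd2,0x20}
#2 dst[0x0e+7] := {0xd3,0x2b,0xca,0x9e,0xd5,0xea,0xae}
#3 dst[0x02+3] := {0xd2,0x20,0xc0}
query mem[0x1f]=0xae, mem[0x1c]=0x9e, mem[0x12]=0xd5, mem[0x02]=0xd2, mem[0x03]=0x20

MEM[0x1f,0x1c,0x12,0x02,0x03] = ae 9e d5 d2 20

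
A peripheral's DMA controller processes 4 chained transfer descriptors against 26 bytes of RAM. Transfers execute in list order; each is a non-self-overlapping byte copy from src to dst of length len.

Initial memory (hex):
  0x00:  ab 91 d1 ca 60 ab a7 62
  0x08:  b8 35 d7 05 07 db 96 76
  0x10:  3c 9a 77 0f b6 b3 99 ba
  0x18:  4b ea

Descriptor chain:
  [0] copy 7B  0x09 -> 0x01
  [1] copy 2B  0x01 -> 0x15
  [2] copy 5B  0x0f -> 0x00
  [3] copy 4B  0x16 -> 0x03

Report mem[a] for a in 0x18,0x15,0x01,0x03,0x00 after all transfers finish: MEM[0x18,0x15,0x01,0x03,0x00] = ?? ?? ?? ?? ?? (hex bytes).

MEM[0x18,0x15,0x01,0x03,0x00] = 4b 35 3c d7 76

[0] 0x09->0x01 len=7 : 35 d7 05 07 db 96 76
[1] 0x01->0x15 len=2 : 35 d7
[2] 0x0f->0x00 len=5 : 76 3c 9a 77 0f
[3] 0x16->0x03 len=4 : d7 ba 4b ea
query mem[0x18]=0x4b, mem[0x15]=0x35, mem[0x01]=0x3c, mem[0x03]=0xd7, mem[0x00]=0x76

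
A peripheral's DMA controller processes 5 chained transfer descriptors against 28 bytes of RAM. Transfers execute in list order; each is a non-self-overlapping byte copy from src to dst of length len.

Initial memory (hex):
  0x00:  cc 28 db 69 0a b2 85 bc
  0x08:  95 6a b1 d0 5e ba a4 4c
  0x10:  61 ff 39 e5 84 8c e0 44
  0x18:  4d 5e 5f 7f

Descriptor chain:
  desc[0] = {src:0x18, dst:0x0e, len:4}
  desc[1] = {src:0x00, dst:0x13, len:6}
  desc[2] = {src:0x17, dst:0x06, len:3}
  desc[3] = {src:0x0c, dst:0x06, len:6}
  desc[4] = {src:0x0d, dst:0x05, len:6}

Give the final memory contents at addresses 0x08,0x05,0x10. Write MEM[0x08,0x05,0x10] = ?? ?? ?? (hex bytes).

MEM[0x08,0x05,0x10] = 5f ba 5f

  after D0: wrote 4B at 0x0e = 4d5e5f7f
  after D1: wrote 6B at 0x13 = cc28db690ab2
  after D2: wrote 3B at 0x06 = 0ab25e
  after D3: wrote 6B at 0x06 = 5eba4d5e5f7f
  after D4: wrote 6B at 0x05 = ba4d5e5f7f39
query mem[0x08]=0x5f, mem[0x05]=0xba, mem[0x10]=0x5f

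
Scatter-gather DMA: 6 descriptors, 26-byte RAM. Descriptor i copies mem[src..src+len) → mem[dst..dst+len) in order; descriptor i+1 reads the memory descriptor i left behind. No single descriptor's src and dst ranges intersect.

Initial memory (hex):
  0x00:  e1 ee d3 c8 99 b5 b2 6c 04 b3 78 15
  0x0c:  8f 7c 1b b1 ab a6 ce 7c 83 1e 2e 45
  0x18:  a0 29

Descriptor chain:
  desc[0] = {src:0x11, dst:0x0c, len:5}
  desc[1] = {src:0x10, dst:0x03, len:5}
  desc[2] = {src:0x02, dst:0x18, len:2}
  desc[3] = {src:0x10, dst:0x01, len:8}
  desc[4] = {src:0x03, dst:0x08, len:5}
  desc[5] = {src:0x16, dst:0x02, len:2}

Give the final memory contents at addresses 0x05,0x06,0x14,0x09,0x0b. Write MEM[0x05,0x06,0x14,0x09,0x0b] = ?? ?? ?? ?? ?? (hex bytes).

MEM[0x05,0x06,0x14,0x09,0x0b] = 83 1e 83 7c 1e

D0: mem[0x0c..0x10] <- [a6 ce 7c 83 1e]
D1: mem[0x03..0x07] <- [1e a6 ce 7c 83]
D2: mem[0x18..0x19] <- [d3 1e]
D3: mem[0x01..0x08] <- [1e a6 ce 7c 83 1e 2e 45]
D4: mem[0x08..0x0c] <- [ce 7c 83 1e 2e]
D5: mem[0x02..0x03] <- [2e 45]
query mem[0x05]=0x83, mem[0x06]=0x1e, mem[0x14]=0x83, mem[0x09]=0x7c, mem[0x0b]=0x1e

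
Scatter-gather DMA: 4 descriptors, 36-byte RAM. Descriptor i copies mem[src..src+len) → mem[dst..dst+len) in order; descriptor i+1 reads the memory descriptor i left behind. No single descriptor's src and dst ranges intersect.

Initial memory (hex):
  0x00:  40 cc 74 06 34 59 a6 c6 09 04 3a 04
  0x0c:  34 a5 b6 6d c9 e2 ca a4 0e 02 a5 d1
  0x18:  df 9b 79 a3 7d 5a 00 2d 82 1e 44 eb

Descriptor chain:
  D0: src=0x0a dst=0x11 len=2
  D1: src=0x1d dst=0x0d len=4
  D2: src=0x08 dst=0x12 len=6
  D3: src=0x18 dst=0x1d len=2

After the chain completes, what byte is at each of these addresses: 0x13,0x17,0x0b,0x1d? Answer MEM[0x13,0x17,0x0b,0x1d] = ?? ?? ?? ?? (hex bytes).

MEM[0x13,0x17,0x0b,0x1d] = 04 5a 04 df

[0] 0x0a->0x11 len=2 : 3a 04
[1] 0x1d->0x0d len=4 : 5a 00 2d 82
[2] 0x08->0x12 len=6 : 09 04 3a 04 34 5a
[3] 0x18->0x1d len=2 : df 9b
query mem[0x13]=0x04, mem[0x17]=0x5a, mem[0x0b]=0x04, mem[0x1d]=0xdf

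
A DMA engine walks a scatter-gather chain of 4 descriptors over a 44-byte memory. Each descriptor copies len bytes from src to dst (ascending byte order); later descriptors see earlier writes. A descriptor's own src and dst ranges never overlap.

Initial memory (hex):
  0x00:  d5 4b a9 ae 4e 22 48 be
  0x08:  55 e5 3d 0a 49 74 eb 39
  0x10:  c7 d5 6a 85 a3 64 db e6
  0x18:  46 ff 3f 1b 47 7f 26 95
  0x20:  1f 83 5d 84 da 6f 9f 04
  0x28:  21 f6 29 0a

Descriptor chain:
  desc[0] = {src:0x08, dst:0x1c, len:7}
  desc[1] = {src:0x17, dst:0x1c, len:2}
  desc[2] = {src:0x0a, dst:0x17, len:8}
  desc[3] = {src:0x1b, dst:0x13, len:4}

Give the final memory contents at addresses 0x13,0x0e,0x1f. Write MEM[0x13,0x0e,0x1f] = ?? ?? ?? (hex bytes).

MEM[0x13,0x0e,0x1f] = eb eb 0a

#0 dst[0x1c+7] := {0x55,0xe5,0x3d,0x0a,0x49,0x74,0xeb}
#1 dst[0x1c+2] := {0xe6,0x46}
#2 dst[0x17+8] := {0x3d,0x0a,0x49,0x74,0xeb,0x39,0xc7,0xd5}
#3 dst[0x13+4] := {0xeb,0x39,0xc7,0xd5}
query mem[0x13]=0xeb, mem[0x0e]=0xeb, mem[0x1f]=0x0a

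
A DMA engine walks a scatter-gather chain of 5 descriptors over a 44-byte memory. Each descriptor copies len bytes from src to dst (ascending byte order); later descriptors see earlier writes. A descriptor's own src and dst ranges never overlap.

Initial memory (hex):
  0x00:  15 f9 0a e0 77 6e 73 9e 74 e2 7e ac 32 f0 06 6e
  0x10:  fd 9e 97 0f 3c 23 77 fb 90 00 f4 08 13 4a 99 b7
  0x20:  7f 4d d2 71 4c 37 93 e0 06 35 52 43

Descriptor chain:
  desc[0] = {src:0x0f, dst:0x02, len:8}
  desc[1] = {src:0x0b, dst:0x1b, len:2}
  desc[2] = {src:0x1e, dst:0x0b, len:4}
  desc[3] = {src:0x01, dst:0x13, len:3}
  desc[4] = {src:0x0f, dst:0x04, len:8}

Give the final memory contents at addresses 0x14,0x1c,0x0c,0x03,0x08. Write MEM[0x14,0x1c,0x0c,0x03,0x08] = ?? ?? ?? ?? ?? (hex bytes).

  after D0: wrote 8B at 0x02 = 6efd9e970f3c2377
  after D1: wrote 2B at 0x1b = ac32
  after D2: wrote 4B at 0x0b = 99b77f4d
  after D3: wrote 3B at 0x13 = f96efd
  after D4: wrote 8B at 0x04 = 6efd9e97f96efd77
query mem[0x14]=0x6e, mem[0x1c]=0x32, mem[0x0c]=0xb7, mem[0x03]=0xfd, mem[0x08]=0xf9

MEM[0x14,0x1c,0x0c,0x03,0x08] = 6e 32 b7 fd f9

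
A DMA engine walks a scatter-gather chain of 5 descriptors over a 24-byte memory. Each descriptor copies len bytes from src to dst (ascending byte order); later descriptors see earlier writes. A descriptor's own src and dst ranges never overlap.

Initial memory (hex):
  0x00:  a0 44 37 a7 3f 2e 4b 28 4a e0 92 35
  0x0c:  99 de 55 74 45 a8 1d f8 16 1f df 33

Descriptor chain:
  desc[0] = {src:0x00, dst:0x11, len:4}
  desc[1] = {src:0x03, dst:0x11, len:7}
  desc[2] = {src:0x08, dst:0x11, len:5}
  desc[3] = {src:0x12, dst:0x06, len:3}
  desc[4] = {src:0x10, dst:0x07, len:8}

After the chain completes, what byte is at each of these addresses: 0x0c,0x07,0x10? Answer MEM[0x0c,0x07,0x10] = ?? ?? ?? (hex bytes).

MEM[0x0c,0x07,0x10] = 99 45 45

#0 dst[0x11+4] := {0xa0,0x44,0x37,0xa7}
#1 dst[0x11+7] := {0xa7,0x3f,0x2e,0x4b,0x28,0x4a,0xe0}
#2 dst[0x11+5] := {0x4a,0xe0,0x92,0x35,0x99}
#3 dst[0x06+3] := {0xe0,0x92,0x35}
#4 dst[0x07+8] := {0x45,0x4a,0xe0,0x92,0x35,0x99,0x4a,0xe0}
query mem[0x0c]=0x99, mem[0x07]=0x45, mem[0x10]=0x45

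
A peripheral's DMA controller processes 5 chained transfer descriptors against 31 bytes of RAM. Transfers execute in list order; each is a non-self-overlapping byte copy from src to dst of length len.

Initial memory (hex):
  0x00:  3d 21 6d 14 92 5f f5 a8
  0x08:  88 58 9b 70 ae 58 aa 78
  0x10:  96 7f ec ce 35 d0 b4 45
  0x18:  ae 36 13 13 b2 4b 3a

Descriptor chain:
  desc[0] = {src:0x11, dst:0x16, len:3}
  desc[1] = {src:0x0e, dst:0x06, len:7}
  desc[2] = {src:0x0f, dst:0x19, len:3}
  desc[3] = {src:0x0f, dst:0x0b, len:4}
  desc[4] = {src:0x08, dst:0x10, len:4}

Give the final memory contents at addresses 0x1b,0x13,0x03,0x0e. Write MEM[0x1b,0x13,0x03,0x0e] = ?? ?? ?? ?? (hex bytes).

D0: mem[0x16..0x18] <- [7f ec ce]
D1: mem[0x06..0x0c] <- [aa 78 96 7f ec ce 35]
D2: mem[0x19..0x1b] <- [78 96 7f]
D3: mem[0x0b..0x0e] <- [78 96 7f ec]
D4: mem[0x10..0x13] <- [96 7f ec 78]
query mem[0x1b]=0x7f, mem[0x13]=0x78, mem[0x03]=0x14, mem[0x0e]=0xec

MEM[0x1b,0x13,0x03,0x0e] = 7f 78 14 ec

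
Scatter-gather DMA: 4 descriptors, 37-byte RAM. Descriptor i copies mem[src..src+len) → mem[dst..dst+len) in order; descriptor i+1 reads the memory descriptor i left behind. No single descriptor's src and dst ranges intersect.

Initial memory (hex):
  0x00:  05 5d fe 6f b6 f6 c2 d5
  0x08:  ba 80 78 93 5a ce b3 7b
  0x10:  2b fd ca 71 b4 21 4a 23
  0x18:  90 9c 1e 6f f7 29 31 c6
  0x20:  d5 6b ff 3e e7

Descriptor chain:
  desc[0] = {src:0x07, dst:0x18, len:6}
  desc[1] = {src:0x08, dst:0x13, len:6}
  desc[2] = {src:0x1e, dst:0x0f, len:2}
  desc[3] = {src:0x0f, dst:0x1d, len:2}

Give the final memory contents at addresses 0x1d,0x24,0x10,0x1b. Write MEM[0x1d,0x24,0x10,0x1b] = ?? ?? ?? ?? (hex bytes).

MEM[0x1d,0x24,0x10,0x1b] = 31 e7 c6 78

[0] 0x07->0x18 len=6 : d5 ba 80 78 93 5a
[1] 0x08->0x13 len=6 : ba 80 78 93 5a ce
[2] 0x1e->0x0f len=2 : 31 c6
[3] 0x0f->0x1d len=2 : 31 c6
query mem[0x1d]=0x31, mem[0x24]=0xe7, mem[0x10]=0xc6, mem[0x1b]=0x78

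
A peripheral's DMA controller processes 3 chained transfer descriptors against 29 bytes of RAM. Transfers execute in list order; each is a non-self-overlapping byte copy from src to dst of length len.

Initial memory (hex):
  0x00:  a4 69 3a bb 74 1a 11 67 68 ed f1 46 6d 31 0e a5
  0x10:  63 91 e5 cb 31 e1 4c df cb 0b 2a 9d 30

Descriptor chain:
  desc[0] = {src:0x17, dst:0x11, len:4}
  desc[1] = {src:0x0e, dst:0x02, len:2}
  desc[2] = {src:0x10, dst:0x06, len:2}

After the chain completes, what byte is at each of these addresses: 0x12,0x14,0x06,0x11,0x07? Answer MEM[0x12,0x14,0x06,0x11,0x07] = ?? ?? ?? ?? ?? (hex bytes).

MEM[0x12,0x14,0x06,0x11,0x07] = cb 2a 63 df df

D0: mem[0x11..0x14] <- [df cb 0b 2a]
D1: mem[0x02..0x03] <- [0e a5]
D2: mem[0x06..0x07] <- [63 df]
query mem[0x12]=0xcb, mem[0x14]=0x2a, mem[0x06]=0x63, mem[0x11]=0xdf, mem[0x07]=0xdf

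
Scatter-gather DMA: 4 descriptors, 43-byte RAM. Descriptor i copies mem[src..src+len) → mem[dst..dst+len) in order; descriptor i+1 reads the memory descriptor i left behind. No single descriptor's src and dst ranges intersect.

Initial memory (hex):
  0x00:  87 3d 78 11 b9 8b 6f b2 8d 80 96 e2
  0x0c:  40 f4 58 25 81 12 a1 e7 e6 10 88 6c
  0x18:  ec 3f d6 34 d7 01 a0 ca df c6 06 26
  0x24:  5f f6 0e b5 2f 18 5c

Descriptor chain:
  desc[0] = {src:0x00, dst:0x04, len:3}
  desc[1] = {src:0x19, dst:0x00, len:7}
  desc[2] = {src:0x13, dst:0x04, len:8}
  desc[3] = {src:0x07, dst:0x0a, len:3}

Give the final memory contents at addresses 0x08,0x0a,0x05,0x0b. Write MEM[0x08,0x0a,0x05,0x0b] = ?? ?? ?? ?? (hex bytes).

D0: mem[0x04..0x06] <- [87 3d 78]
D1: mem[0x00..0x06] <- [3f d6 34 d7 01 a0 ca]
D2: mem[0x04..0x0b] <- [e7 e6 10 88 6c ec 3f d6]
D3: mem[0x0a..0x0c] <- [88 6c ec]
query mem[0x08]=0x6c, mem[0x0a]=0x88, mem[0x05]=0xe6, mem[0x0b]=0x6c

MEM[0x08,0x0a,0x05,0x0b] = 6c 88 e6 6c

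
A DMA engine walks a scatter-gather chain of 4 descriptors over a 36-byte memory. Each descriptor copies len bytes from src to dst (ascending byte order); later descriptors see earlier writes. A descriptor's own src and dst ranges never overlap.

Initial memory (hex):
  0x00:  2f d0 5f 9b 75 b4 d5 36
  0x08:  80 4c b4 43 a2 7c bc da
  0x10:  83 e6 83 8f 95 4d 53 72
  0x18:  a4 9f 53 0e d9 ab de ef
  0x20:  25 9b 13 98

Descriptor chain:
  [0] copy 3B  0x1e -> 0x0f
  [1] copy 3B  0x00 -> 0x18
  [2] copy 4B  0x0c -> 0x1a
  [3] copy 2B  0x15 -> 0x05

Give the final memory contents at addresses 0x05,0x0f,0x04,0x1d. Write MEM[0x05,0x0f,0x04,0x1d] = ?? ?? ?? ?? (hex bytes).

MEM[0x05,0x0f,0x04,0x1d] = 4d de 75 de

  after D0: wrote 3B at 0x0f = deef25
  after D1: wrote 3B at 0x18 = 2fd05f
  after D2: wrote 4B at 0x1a = a27cbcde
  after D3: wrote 2B at 0x05 = 4d53
query mem[0x05]=0x4d, mem[0x0f]=0xde, mem[0x04]=0x75, mem[0x1d]=0xde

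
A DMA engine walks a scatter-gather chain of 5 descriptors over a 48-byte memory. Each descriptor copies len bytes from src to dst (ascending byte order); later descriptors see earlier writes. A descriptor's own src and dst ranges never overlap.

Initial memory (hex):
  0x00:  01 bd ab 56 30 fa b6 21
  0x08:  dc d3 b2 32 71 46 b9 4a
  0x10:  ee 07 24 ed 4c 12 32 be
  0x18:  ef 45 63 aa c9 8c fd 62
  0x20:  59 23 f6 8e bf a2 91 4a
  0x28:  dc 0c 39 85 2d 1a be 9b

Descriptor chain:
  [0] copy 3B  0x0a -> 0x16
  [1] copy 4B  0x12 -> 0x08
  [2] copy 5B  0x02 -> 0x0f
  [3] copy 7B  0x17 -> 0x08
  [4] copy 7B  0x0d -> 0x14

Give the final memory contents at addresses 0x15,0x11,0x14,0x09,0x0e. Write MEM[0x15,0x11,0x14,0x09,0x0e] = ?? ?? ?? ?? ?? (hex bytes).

MEM[0x15,0x11,0x14,0x09,0x0e] = 8c 30 c9 71 8c

  after D0: wrote 3B at 0x16 = b23271
  after D1: wrote 4B at 0x08 = 24ed4c12
  after D2: wrote 5B at 0x0f = ab5630fab6
  after D3: wrote 7B at 0x08 = 32714563aac98c
  after D4: wrote 7B at 0x14 = c98cab5630fab6
query mem[0x15]=0x8c, mem[0x11]=0x30, mem[0x14]=0xc9, mem[0x09]=0x71, mem[0x0e]=0x8c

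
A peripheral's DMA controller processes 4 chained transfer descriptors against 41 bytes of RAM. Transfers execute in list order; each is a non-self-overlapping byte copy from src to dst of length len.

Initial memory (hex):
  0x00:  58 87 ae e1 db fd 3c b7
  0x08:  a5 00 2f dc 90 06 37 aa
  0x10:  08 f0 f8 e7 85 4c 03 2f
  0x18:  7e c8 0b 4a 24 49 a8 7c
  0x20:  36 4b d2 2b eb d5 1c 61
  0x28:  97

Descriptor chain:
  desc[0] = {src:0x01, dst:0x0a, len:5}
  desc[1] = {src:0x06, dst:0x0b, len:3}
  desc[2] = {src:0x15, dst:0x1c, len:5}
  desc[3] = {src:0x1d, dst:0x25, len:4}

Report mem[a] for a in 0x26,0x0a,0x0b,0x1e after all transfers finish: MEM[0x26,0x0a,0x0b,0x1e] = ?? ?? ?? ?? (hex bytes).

D0: mem[0x0a..0x0e] <- [87 ae e1 db fd]
D1: mem[0x0b..0x0d] <- [3c b7 a5]
D2: mem[0x1c..0x20] <- [4c 03 2f 7e c8]
D3: mem[0x25..0x28] <- [03 2f 7e c8]
query mem[0x26]=0x2f, mem[0x0a]=0x87, mem[0x0b]=0x3c, mem[0x1e]=0x2f

MEM[0x26,0x0a,0x0b,0x1e] = 2f 87 3c 2f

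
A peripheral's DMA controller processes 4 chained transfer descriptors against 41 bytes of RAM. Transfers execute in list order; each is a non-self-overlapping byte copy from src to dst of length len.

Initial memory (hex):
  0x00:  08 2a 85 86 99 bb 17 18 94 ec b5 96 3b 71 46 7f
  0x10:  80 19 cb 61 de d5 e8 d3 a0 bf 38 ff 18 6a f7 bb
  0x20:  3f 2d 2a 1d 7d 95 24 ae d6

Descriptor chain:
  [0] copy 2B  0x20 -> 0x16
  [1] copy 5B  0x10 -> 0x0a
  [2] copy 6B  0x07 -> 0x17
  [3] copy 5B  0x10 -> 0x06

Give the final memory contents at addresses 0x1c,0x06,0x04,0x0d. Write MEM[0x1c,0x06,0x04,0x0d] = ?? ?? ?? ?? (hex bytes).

[0] 0x20->0x16 len=2 : 3f 2d
[1] 0x10->0x0a len=5 : 80 19 cb 61 de
[2] 0x07->0x17 len=6 : 18 94 ec 80 19 cb
[3] 0x10->0x06 len=5 : 80 19 cb 61 de
query mem[0x1c]=0xcb, mem[0x06]=0x80, mem[0x04]=0x99, mem[0x0d]=0x61

MEM[0x1c,0x06,0x04,0x0d] = cb 80 99 61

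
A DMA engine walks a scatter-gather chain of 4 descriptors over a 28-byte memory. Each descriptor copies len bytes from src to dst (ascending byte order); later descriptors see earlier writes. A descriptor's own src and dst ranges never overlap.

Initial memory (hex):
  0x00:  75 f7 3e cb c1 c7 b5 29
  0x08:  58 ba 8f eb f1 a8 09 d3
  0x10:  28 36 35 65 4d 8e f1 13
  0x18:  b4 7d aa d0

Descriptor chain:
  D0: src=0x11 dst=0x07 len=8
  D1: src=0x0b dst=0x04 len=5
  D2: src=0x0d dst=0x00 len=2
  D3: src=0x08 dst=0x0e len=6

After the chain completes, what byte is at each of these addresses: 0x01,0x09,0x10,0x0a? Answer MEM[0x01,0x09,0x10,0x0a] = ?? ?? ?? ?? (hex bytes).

MEM[0x01,0x09,0x10,0x0a] = b4 65 4d 4d

  after D0: wrote 8B at 0x07 = 3635654d8ef113b4
  after D1: wrote 5B at 0x04 = 8ef113b4d3
  after D2: wrote 2B at 0x00 = 13b4
  after D3: wrote 6B at 0x0e = d3654d8ef113
query mem[0x01]=0xb4, mem[0x09]=0x65, mem[0x10]=0x4d, mem[0x0a]=0x4d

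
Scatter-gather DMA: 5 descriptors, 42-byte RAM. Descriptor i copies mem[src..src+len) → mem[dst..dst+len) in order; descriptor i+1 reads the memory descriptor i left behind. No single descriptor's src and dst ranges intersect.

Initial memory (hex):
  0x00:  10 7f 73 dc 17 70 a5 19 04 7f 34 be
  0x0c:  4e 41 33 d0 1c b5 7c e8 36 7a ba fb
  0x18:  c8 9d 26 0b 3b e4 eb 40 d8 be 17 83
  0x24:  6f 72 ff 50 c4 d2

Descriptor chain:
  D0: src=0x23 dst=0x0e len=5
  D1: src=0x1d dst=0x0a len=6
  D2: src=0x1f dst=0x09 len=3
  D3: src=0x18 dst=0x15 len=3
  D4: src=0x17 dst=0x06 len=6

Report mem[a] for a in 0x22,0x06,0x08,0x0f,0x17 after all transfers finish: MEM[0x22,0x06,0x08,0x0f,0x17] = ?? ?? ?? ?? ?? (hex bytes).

MEM[0x22,0x06,0x08,0x0f,0x17] = 17 26 9d 17 26

  after D0: wrote 5B at 0x0e = 836f72ff50
  after D1: wrote 6B at 0x0a = e4eb40d8be17
  after D2: wrote 3B at 0x09 = 40d8be
  after D3: wrote 3B at 0x15 = c89d26
  after D4: wrote 6B at 0x06 = 26c89d260b3b
query mem[0x22]=0x17, mem[0x06]=0x26, mem[0x08]=0x9d, mem[0x0f]=0x17, mem[0x17]=0x26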